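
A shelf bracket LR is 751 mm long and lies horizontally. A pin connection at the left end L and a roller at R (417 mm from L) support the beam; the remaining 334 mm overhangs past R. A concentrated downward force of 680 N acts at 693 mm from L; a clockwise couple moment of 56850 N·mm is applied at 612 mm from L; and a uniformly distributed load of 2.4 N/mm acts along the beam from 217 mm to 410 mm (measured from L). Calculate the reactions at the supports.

L_x = 0, L_y = -471.4 N, R_y = 1615 N

Resultant of the distributed load: 2.4 × 193 = 463.2 N at 313.5 mm from L.
Taking moments about L: R_y·417 − 680·693 − 56850 − (2.4·193)·313.5 = 0 → R_y = 673303.2/417 = 1614.64 ≈ 1615 N.
ΣF_y = 0: L_y + 1614.64 − 680 − 2.4·193 = 0 → L_y = -471.4 N.
ΣF_x = 0: no horizontal applied forces, so L_x = 0.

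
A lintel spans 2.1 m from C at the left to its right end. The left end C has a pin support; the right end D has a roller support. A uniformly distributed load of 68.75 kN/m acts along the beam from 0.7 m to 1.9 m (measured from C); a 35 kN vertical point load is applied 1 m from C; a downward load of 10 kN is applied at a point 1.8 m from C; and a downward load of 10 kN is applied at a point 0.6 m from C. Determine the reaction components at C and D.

Resultant of the distributed load: 68.75 × 1.2 = 82.5 kN at 1.3 m from C.
Moments about C: D_y·2.1 − (68.75·1.2)·1.3 − 35·1 − 10·1.8 − 10·0.6 = 0 → D_y = 166.25/2.1 = 79.1667 ≈ 79.17 kN.
ΣF_y = 0: C_y + 79.1667 − 68.75·1.2 − 35 − 10 − 10 = 0 → C_y = 58.33 kN.
ΣF_x = 0: no horizontal applied forces, so C_x = 0.

C_x = 0, C_y = 58.33 kN, D_y = 79.17 kN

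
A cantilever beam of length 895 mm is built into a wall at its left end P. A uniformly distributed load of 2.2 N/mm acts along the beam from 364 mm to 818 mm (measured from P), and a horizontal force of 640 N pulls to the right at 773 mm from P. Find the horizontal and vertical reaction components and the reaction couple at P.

Resultant of the distributed load: 2.2 × 454 = 998.8 N at 591 mm from P.
ΣF_x = 0: P_x + 640 = 0 → P_x = -640.0 N.
ΣF_y = 0: P_y − 2.2·454 = 0 → P_y = 998.8 N.
ΣM about P: M_P − (2.2·454)·591 = 0 → M_P = 590300 N·mm.

P_x = -640.0 N, P_y = 998.8 N, M_P = 590300 N·mm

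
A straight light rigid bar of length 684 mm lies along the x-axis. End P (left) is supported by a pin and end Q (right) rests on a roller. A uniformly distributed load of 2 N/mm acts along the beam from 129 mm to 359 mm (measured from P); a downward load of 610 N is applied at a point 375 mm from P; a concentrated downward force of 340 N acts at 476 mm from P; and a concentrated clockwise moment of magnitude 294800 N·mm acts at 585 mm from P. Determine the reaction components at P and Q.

Resultant of the distributed load: 2 × 230 = 460 N at 244 mm from P.
Moments about P: Q_y·684 − (2·230)·244 − 610·375 − 340·476 − 294800 = 0 → Q_y = 797630/684 = 1166.13 ≈ 1166 N.
ΣF_y = 0: P_y + 1166.13 − 2·230 − 610 − 340 = 0 → P_y = 243.9 N.
ΣF_x = 0: no horizontal applied forces, so P_x = 0.

P_x = 0, P_y = 243.9 N, Q_y = 1166 N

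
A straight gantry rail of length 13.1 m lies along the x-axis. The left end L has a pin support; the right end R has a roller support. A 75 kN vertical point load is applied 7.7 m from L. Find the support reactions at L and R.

Moments about L: R_y·13.1 − 75·7.7 = 0 → R_y = 577.5/13.1 = 44.084 ≈ 44.08 kN.
ΣF_y = 0: L_y + 44.084 − 75 = 0 → L_y = 30.92 kN.
ΣF_x = 0: no horizontal applied forces, so L_x = 0.

L_x = 0, L_y = 30.92 kN, R_y = 44.08 kN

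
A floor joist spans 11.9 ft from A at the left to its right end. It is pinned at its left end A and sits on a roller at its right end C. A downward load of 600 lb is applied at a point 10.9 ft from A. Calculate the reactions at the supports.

Taking moments about A: C_y·11.9 − 600·10.9 = 0 → C_y = 6540/11.9 = 549.58 ≈ 549.6 lb.
ΣF_y = 0: A_y + 549.58 − 600 = 0 → A_y = 50.42 lb.
ΣF_x = 0: no horizontal applied forces, so A_x = 0.

A_x = 0, A_y = 50.42 lb, C_y = 549.6 lb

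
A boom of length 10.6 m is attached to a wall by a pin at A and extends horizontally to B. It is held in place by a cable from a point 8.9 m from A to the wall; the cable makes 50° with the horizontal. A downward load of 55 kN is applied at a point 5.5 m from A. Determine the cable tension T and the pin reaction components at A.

T = 44.37 kN, A_x = 28.52 kN, A_y = 21.01 kN

ΣM about A: T·sin50°·8.9 − 55·5.5 = 0 → T = 302.5/(8.9·0.766044) = 44.3692 ≈ 44.37 kN.
ΣF_x = 0: A_x − T·cos50° = 0 → A_x = 44.3692 × 0.642788 = 28.52 kN.
ΣF_y = 0: A_y + T·sin50° − 55 = 0 → A_y = 55 − 44.3692 × 0.766044 = 21.01 kN.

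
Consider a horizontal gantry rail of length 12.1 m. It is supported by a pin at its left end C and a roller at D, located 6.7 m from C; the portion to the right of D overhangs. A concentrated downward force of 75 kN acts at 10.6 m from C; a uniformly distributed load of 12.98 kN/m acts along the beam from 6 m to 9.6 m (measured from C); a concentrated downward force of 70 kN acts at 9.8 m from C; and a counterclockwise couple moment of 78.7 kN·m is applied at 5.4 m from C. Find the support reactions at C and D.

Resultant of the distributed load: 12.98 × 3.6 = 46.728 kN at 7.8 m from C.
Taking moments about C: D_y·6.7 − 75·10.6 − (12.98·3.6)·7.8 − 70·9.8 + 78.7 = 0 → D_y = 1766.7784/6.7 = 263.698 ≈ 263.7 kN.
ΣF_y = 0: C_y + 263.698 − 75 − 12.98·3.6 − 70 = 0 → C_y = -71.97 kN.
ΣF_x = 0: no horizontal applied forces, so C_x = 0.

C_x = 0, C_y = -71.97 kN, D_y = 263.7 kN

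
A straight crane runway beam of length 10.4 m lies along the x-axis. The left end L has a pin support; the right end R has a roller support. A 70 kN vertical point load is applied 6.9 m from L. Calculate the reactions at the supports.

L_x = 0, L_y = 23.56 kN, R_y = 46.44 kN

Taking moments about L: R_y·10.4 − 70·6.9 = 0 → R_y = 483/10.4 = 46.4423 ≈ 46.44 kN.
ΣF_y = 0: L_y + 46.4423 − 70 = 0 → L_y = 23.56 kN.
ΣF_x = 0: no horizontal applied forces, so L_x = 0.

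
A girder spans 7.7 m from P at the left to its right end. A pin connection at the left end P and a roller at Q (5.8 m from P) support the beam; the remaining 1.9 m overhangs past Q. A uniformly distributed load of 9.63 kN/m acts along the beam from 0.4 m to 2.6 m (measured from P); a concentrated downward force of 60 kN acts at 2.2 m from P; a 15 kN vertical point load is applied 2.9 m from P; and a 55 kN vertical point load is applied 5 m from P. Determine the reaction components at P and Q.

P_x = 0, P_y = 68.03 kN, Q_y = 83.15 kN

Resultant of the distributed load: 9.63 × 2.2 = 21.186 kN at 1.5 m from P.
Moments about P: Q_y·5.8 − (9.63·2.2)·1.5 − 60·2.2 − 15·2.9 − 55·5 = 0 → Q_y = 482.279/5.8 = 83.1516 ≈ 83.15 kN.
ΣF_y = 0: P_y + 83.1516 − 9.63·2.2 − 60 − 15 − 55 = 0 → P_y = 68.03 kN.
ΣF_x = 0: no horizontal applied forces, so P_x = 0.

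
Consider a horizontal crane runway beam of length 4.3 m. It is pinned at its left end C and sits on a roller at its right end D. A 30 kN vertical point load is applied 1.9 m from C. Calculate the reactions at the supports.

Taking moments about C: D_y·4.3 − 30·1.9 = 0 → D_y = 57/4.3 = 13.2558 ≈ 13.26 kN.
ΣF_y = 0: C_y + 13.2558 − 30 = 0 → C_y = 16.74 kN.
ΣF_x = 0: no horizontal applied forces, so C_x = 0.

C_x = 0, C_y = 16.74 kN, D_y = 13.26 kN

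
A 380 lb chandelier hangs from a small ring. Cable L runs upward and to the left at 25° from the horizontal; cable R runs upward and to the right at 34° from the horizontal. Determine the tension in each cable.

T_L = 367.5 lb, T_R = 401.8 lb

ΣF_x = 0: −T_L·cos25° + T_R·cos34° = 0 → T_R = 1.0932·T_L.
ΣF_y = 0: T_L·sin25° + T_R·sin34° = 380.
Substitute: T_L·(0.422618 + 1.0932·0.559193) = 380 → T_L = 367.531 ≈ 367.5 lb.
Then T_R = 1.0932 × 367.531 = 401.8 lb.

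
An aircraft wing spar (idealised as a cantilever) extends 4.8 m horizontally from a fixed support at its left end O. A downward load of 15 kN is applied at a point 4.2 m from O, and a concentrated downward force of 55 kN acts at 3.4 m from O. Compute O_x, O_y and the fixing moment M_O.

ΣF_x = 0: O_x = 0.
ΣF_y = 0: O_y − 15 − 55 = 0 → O_y = 70.00 kN.
ΣM about O: M_O − 15·4.2 − 55·3.4 = 0 → M_O = 250.0 kN·m.

O_x = 0, O_y = 70.00 kN, M_O = 250.0 kN·m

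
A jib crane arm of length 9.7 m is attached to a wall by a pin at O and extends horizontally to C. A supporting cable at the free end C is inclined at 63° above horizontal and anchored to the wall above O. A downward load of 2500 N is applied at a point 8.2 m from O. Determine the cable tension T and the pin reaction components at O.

ΣM about O: T·sin63°·9.7 − 2500·8.2 = 0 → T = 20500/(9.7·0.891007) = 2371.93 ≈ 2372 N.
ΣF_x = 0: O_x − T·cos63° = 0 → O_x = 2371.93 × 0.45399 = 1077 N.
ΣF_y = 0: O_y + T·sin63° − 2500 = 0 → O_y = 2500 − 2371.93 × 0.891007 = 386.6 N.

T = 2372 N, O_x = 1077 N, O_y = 386.6 N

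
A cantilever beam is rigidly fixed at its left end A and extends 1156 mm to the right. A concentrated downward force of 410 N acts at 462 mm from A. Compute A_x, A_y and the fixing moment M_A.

A_x = 0, A_y = 410.0 N, M_A = 189400 N·mm

ΣF_x = 0: A_x = 0.
ΣF_y = 0: A_y − 410 = 0 → A_y = 410.0 N.
ΣM about A: M_A − 410·462 = 0 → M_A = 189400 N·mm.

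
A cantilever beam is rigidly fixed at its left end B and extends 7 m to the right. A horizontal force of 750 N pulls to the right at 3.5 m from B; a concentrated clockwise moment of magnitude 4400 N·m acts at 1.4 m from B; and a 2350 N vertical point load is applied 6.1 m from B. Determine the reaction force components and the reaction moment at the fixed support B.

B_x = -750.0 N, B_y = 2350 N, M_B = 18740 N·m

ΣF_x = 0: B_x + 750 = 0 → B_x = -750.0 N.
ΣF_y = 0: B_y − 2350 = 0 → B_y = 2350 N.
ΣM about B: M_B − 4400 − 2350·6.1 = 0 → M_B = 18740 N·m.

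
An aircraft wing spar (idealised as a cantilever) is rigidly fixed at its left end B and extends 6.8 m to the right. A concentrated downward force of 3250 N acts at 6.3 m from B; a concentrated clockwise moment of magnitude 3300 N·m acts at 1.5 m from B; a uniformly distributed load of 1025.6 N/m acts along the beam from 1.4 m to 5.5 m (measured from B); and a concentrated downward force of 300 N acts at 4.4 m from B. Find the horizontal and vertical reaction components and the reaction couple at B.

B_x = 0, B_y = 7755 N, M_B = 39600 N·m

Resultant of the distributed load: 1025.6 × 4.1 = 4204.96 N at 3.45 m from B.
ΣF_x = 0: B_x = 0.
ΣF_y = 0: B_y − 3250 − 1025.6·4.1 − 300 = 0 → B_y = 7755 N.
ΣM about B: M_B − 3250·6.3 − 3300 − (1025.6·4.1)·3.45 − 300·4.4 = 0 → M_B = 39600 N·m.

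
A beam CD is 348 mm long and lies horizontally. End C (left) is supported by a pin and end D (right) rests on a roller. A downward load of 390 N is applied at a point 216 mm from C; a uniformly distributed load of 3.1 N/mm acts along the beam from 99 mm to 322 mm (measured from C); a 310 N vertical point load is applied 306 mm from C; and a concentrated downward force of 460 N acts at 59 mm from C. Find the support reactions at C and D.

C_x = 0, C_y = 840.5 N, D_y = 1011 N

Resultant of the distributed load: 3.1 × 223 = 691.3 N at 210.5 mm from C.
Moments about C: D_y·348 − 390·216 − (3.1·223)·210.5 − 310·306 − 460·59 = 0 → D_y = 351758.65/348 = 1010.8 ≈ 1011 N.
ΣF_y = 0: C_y + 1010.8 − 390 − 3.1·223 − 310 − 460 = 0 → C_y = 840.5 N.
ΣF_x = 0: no horizontal applied forces, so C_x = 0.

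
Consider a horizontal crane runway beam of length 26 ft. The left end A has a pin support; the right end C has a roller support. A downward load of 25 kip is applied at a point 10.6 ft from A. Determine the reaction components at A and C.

A_x = 0, A_y = 14.81 kip, C_y = 10.19 kip

Moments about A: C_y·26 − 25·10.6 = 0 → C_y = 265/26 = 10.1923 ≈ 10.19 kip.
ΣF_y = 0: A_y + 10.1923 − 25 = 0 → A_y = 14.81 kip.
ΣF_x = 0: no horizontal applied forces, so A_x = 0.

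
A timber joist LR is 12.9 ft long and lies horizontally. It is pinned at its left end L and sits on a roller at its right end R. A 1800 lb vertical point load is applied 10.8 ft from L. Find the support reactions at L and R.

ΣM about L: R_y·12.9 − 1800·10.8 = 0 → R_y = 19440/12.9 = 1506.98 ≈ 1507 lb.
ΣF_y = 0: L_y + 1506.98 − 1800 = 0 → L_y = 293.0 lb.
ΣF_x = 0: no horizontal applied forces, so L_x = 0.

L_x = 0, L_y = 293.0 lb, R_y = 1507 lb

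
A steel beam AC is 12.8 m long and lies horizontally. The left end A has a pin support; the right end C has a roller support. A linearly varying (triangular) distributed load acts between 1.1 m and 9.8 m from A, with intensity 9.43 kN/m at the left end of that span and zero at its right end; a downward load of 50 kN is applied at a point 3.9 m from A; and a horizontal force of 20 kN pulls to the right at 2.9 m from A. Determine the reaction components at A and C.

A_x = -20.00 kN, A_y = 62.97 kN, C_y = 28.05 kN

Resultant of the triangular load: ½ × 9.43 × 8.7 = 41.0205 kN, acting at 4 m from A (one-third of the span from the peak).
Taking moments about A: C_y·12.8 − (½·9.43·8.7)·4 − 50·3.9 = 0 → C_y = 359.082/12.8 = 28.0533 ≈ 28.05 kN.
ΣF_y = 0: A_y + 28.0533 − ½·9.43·8.7 − 50 = 0 → A_y = 62.97 kN.
ΣF_x = 0: A_x + 20 = 0 → A_x = -20.00 kN.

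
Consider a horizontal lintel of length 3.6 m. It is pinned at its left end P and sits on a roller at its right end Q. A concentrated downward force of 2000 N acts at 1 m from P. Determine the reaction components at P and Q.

P_x = 0, P_y = 1444 N, Q_y = 555.6 N

Taking moments about P: Q_y·3.6 − 2000·1 = 0 → Q_y = 2000/3.6 = 555.556 ≈ 555.6 N.
ΣF_y = 0: P_y + 555.556 − 2000 = 0 → P_y = 1444 N.
ΣF_x = 0: no horizontal applied forces, so P_x = 0.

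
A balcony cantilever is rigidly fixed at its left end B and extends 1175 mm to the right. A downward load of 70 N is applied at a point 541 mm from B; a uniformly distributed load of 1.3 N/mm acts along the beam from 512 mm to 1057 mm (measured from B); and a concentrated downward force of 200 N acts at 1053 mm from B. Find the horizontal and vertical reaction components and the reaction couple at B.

Resultant of the distributed load: 1.3 × 545 = 708.5 N at 784.5 mm from B.
ΣF_x = 0: B_x = 0.
ΣF_y = 0: B_y − 70 − 1.3·545 − 200 = 0 → B_y = 978.5 N.
ΣM about B: M_B − 70·541 − (1.3·545)·784.5 − 200·1053 = 0 → M_B = 804300 N·mm.

B_x = 0, B_y = 978.5 N, M_B = 804300 N·mm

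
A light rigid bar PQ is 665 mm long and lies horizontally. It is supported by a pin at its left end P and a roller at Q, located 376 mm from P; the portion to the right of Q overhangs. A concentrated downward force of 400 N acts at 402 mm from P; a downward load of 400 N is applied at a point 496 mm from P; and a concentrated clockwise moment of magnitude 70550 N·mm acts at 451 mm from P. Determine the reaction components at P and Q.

Taking moments about P: Q_y·376 − 400·402 − 400·496 − 70550 = 0 → Q_y = 429750/376 = 1142.95 ≈ 1143 N.
ΣF_y = 0: P_y + 1142.95 − 400 − 400 = 0 → P_y = -343.0 N.
ΣF_x = 0: no horizontal applied forces, so P_x = 0.

P_x = 0, P_y = -343.0 N, Q_y = 1143 N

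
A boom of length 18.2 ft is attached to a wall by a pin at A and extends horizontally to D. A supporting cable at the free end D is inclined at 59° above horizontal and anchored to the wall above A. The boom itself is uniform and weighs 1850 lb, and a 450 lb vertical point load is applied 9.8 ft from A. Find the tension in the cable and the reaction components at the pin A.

ΣM about A: T·sin59°·18.2 − 1850·9.1 − 450·9.8 = 0 → T = 21245/(18.2·0.857167) = 1361.82 ≈ 1362 lb.
ΣF_x = 0: A_x − T·cos59° = 0 → A_x = 1361.82 × 0.515038 = 701.4 lb.
ΣF_y = 0: A_y + T·sin59° − 1850 − 450 = 0 → A_y = 2300 − 1361.82 × 0.857167 = 1133 lb.

T = 1362 lb, A_x = 701.4 lb, A_y = 1133 lb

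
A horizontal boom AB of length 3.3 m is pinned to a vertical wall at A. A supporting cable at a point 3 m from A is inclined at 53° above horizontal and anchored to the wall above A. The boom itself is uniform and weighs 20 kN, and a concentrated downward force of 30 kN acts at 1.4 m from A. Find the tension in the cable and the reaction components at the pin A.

ΣM about A: T·sin53°·3 − 20·1.65 − 30·1.4 = 0 → T = 75/(3·0.798636) = 31.3034 ≈ 31.30 kN.
ΣF_x = 0: A_x − T·cos53° = 0 → A_x = 31.3034 × 0.601815 = 18.84 kN.
ΣF_y = 0: A_y + T·sin53° − 20 − 30 = 0 → A_y = 50 − 31.3034 × 0.798636 = 25.00 kN.

T = 31.30 kN, A_x = 18.84 kN, A_y = 25.00 kN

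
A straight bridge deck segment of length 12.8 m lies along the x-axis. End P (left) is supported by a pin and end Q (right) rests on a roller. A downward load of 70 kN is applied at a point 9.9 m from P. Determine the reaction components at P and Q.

Moments about P: Q_y·12.8 − 70·9.9 = 0 → Q_y = 693/12.8 = 54.1406 ≈ 54.14 kN.
ΣF_y = 0: P_y + 54.1406 − 70 = 0 → P_y = 15.86 kN.
ΣF_x = 0: no horizontal applied forces, so P_x = 0.

P_x = 0, P_y = 15.86 kN, Q_y = 54.14 kN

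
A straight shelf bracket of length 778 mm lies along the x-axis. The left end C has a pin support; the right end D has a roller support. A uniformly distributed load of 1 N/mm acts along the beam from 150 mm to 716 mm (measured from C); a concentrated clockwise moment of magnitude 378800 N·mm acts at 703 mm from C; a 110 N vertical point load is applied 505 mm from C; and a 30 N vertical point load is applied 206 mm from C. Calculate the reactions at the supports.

C_x = 0, C_y = -175.2 N, D_y = 881.2 N

Resultant of the distributed load: 1 × 566 = 566 N at 433 mm from C.
ΣM about C: D_y·778 − (1·566)·433 − 378800 − 110·505 − 30·206 = 0 → D_y = 685608/778 = 881.244 ≈ 881.2 N.
ΣF_y = 0: C_y + 881.244 − 1·566 − 110 − 30 = 0 → C_y = -175.2 N.
ΣF_x = 0: no horizontal applied forces, so C_x = 0.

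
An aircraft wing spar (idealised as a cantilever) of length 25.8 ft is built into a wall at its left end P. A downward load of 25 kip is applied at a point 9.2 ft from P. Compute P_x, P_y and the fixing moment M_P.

P_x = 0, P_y = 25.00 kip, M_P = 230.0 kip·ft

ΣF_x = 0: P_x = 0.
ΣF_y = 0: P_y − 25 = 0 → P_y = 25.00 kip.
ΣM about P: M_P − 25·9.2 = 0 → M_P = 230.0 kip·ft.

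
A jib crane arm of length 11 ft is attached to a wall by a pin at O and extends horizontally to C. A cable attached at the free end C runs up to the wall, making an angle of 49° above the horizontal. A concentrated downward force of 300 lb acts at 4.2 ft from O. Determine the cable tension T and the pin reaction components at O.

ΣM about O: T·sin49°·11 − 300·4.2 = 0 → T = 1260/(11·0.75471) = 151.774 ≈ 151.8 lb.
ΣF_x = 0: O_x − T·cos49° = 0 → O_x = 151.774 × 0.656059 = 99.57 lb.
ΣF_y = 0: O_y + T·sin49° − 300 = 0 → O_y = 300 − 151.774 × 0.75471 = 185.5 lb.

T = 151.8 lb, O_x = 99.57 lb, O_y = 185.5 lb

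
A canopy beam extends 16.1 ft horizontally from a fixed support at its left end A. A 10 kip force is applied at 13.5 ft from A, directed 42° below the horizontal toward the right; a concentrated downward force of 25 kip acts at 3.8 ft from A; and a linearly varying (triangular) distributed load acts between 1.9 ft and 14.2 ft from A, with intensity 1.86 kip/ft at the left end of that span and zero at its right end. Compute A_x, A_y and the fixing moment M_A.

A_x = -7.431 kip, A_y = 43.13 kip, M_A = 254.0 kip·ft

Resultant of the triangular load: ½ × 1.86 × 12.3 = 11.439 kip, acting at 6 ft from A (one-third of the span from the peak).
ΣF_x = 0: A_x + 10·cos42° = 0 → A_x = -7.431 kip.
ΣF_y = 0: A_y − 10·sin42° − 25 − ½·1.86·12.3 = 0 → A_y = 43.13 kip.
ΣM about A: M_A − 10·sin42°·13.5 − 25·3.8 − (½·1.86·12.3)·6 = 0 → M_A = 254.0 kip·ft.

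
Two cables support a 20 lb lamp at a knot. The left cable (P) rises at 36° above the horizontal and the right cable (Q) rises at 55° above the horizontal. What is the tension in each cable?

ΣF_x = 0: −T_P·cos36° + T_Q·cos55° = 0 → T_Q = 1.41048·T_P.
ΣF_y = 0: T_P·sin36° + T_Q·sin55° = 20.
Substitute: T_P·(0.587785 + 1.41048·0.819152) = 20 → T_P = 11.4733 ≈ 11.47 lb.
Then T_Q = 1.41048 × 11.4733 = 16.18 lb.

T_P = 11.47 lb, T_Q = 16.18 lb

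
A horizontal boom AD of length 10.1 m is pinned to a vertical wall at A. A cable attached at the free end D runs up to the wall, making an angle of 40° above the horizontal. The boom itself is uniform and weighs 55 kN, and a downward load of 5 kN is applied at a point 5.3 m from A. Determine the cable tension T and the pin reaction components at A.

ΣM about A: T·sin40°·10.1 − 55·5.05 − 5·5.3 = 0 → T = 304.25/(10.1·0.642788) = 46.8642 ≈ 46.86 kN.
ΣF_x = 0: A_x − T·cos40° = 0 → A_x = 46.8642 × 0.766044 = 35.90 kN.
ΣF_y = 0: A_y + T·sin40° − 55 − 5 = 0 → A_y = 60 − 46.8642 × 0.642788 = 29.88 kN.

T = 46.86 kN, A_x = 35.90 kN, A_y = 29.88 kN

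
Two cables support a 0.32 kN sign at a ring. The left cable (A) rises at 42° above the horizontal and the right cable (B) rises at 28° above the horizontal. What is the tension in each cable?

ΣF_x = 0: −T_A·cos42° + T_B·cos28° = 0 → T_B = 0.841664·T_A.
ΣF_y = 0: T_A·sin42° + T_B·sin28° = 0.32.
Substitute: T_A·(0.669131 + 0.841664·0.469472) = 0.32 → T_A = 0.300676 ≈ 0.3007 kN.
Then T_B = 0.841664 × 0.300676 = 0.2531 kN.

T_A = 0.3007 kN, T_B = 0.2531 kN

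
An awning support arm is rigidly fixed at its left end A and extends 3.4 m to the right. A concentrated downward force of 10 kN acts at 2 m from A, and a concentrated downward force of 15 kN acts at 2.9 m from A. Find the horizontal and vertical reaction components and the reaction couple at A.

ΣF_x = 0: A_x = 0.
ΣF_y = 0: A_y − 10 − 15 = 0 → A_y = 25.00 kN.
ΣM about A: M_A − 10·2 − 15·2.9 = 0 → M_A = 63.50 kN·m.

A_x = 0, A_y = 25.00 kN, M_A = 63.50 kN·m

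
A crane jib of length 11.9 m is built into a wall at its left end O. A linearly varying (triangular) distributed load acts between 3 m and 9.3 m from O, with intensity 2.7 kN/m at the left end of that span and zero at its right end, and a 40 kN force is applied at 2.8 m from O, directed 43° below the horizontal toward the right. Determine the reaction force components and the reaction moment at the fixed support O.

Resultant of the triangular load: ½ × 2.7 × 6.3 = 8.505 kN, acting at 5.1 m from O (one-third of the span from the peak).
ΣF_x = 0: O_x + 40·cos43° = 0 → O_x = -29.25 kN.
ΣF_y = 0: O_y − ½·2.7·6.3 − 40·sin43° = 0 → O_y = 35.78 kN.
ΣM about O: M_O − (½·2.7·6.3)·5.1 − 40·sin43°·2.8 = 0 → M_O = 119.8 kN·m.

O_x = -29.25 kN, O_y = 35.78 kN, M_O = 119.8 kN·m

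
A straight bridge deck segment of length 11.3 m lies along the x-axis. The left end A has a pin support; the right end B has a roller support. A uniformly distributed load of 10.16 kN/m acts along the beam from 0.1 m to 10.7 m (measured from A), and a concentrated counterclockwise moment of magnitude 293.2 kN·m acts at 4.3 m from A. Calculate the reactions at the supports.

Resultant of the distributed load: 10.16 × 10.6 = 107.696 kN at 5.4 m from A.
Moments about A: B_y·11.3 − (10.16·10.6)·5.4 + 293.2 = 0 → B_y = 288.3584/11.3 = 25.5184 ≈ 25.52 kN.
ΣF_y = 0: A_y + 25.5184 − 10.16·10.6 = 0 → A_y = 82.18 kN.
ΣF_x = 0: no horizontal applied forces, so A_x = 0.

A_x = 0, A_y = 82.18 kN, B_y = 25.52 kN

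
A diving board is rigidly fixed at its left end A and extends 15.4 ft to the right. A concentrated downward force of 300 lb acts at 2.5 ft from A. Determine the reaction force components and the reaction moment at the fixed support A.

A_x = 0, A_y = 300.0 lb, M_A = 750.0 lb·ft

ΣF_x = 0: A_x = 0.
ΣF_y = 0: A_y − 300 = 0 → A_y = 300.0 lb.
ΣM about A: M_A − 300·2.5 = 0 → M_A = 750.0 lb·ft.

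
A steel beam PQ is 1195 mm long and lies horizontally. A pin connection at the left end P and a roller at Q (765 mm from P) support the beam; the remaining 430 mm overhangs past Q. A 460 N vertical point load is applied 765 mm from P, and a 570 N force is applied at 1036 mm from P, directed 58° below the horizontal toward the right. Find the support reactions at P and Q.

Moments about P: Q_y·765 − 460·765 − 570·sin58°·1036 = 0 → Q_y = 852689/765 = 1114.63 ≈ 1115 N.
ΣF_y = 0: P_y + 1114.63 − 460 − 570·sin58° = 0 → P_y = -171.2 N.
ΣF_x = 0: P_x + 570·cos58° = 0 → P_x = -302.1 N.

P_x = -302.1 N, P_y = -171.2 N, Q_y = 1115 N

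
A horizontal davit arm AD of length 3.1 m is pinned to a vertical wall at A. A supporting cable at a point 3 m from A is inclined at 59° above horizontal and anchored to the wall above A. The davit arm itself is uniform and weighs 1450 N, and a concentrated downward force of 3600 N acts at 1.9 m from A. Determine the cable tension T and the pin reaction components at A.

T = 3534 N, A_x = 1820 N, A_y = 2021 N

ΣM about A: T·sin59°·3 − 1450·1.55 − 3600·1.9 = 0 → T = 9087.5/(3·0.857167) = 3533.93 ≈ 3534 N.
ΣF_x = 0: A_x − T·cos59° = 0 → A_x = 3533.93 × 0.515038 = 1820 N.
ΣF_y = 0: A_y + T·sin59° − 1450 − 3600 = 0 → A_y = 5050 − 3533.93 × 0.857167 = 2021 N.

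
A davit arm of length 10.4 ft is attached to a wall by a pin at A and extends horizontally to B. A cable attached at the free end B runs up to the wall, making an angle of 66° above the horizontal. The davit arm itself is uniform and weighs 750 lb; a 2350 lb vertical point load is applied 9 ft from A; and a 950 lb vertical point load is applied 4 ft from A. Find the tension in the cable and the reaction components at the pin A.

T = 3037 lb, A_x = 1235 lb, A_y = 1276 lb

ΣM about A: T·sin66°·10.4 − 750·5.2 − 2350·9 − 950·4 = 0 → T = 28850/(10.4·0.913545) = 3036.56 ≈ 3037 lb.
ΣF_x = 0: A_x − T·cos66° = 0 → A_x = 3036.56 × 0.406737 = 1235 lb.
ΣF_y = 0: A_y + T·sin66° − 750 − 2350 − 950 = 0 → A_y = 4050 − 3036.56 × 0.913545 = 1276 lb.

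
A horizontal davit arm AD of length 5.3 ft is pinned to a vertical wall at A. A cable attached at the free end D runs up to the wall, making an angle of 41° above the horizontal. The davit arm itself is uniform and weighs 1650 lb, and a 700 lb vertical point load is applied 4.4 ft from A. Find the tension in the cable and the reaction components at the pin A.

T = 2143 lb, A_x = 1618 lb, A_y = 943.9 lb

ΣM about A: T·sin41°·5.3 − 1650·2.65 − 700·4.4 = 0 → T = 7452.5/(5.3·0.656059) = 2143.3 ≈ 2143 lb.
ΣF_x = 0: A_x − T·cos41° = 0 → A_x = 2143.3 × 0.75471 = 1618 lb.
ΣF_y = 0: A_y + T·sin41° − 1650 − 700 = 0 → A_y = 2350 − 2143.3 × 0.656059 = 943.9 lb.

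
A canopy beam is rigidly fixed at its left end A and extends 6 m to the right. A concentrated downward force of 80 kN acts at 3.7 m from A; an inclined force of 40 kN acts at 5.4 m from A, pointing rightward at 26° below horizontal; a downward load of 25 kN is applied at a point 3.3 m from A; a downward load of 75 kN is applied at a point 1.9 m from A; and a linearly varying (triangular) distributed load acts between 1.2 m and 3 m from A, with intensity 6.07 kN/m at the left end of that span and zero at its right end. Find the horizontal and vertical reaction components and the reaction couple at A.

Resultant of the triangular load: ½ × 6.07 × 1.8 = 5.463 kN, acting at 1.8 m from A (one-third of the span from the peak).
ΣF_x = 0: A_x + 40·cos26° = 0 → A_x = -35.95 kN.
ΣF_y = 0: A_y − 80 − 40·sin26° − 25 − 75 − ½·6.07·1.8 = 0 → A_y = 203.0 kN.
ΣM about A: M_A − 80·3.7 − 40·sin26°·5.4 − 25·3.3 − 75·1.9 − (½·6.07·1.8)·1.8 = 0 → M_A = 625.5 kN·m.

A_x = -35.95 kN, A_y = 203.0 kN, M_A = 625.5 kN·m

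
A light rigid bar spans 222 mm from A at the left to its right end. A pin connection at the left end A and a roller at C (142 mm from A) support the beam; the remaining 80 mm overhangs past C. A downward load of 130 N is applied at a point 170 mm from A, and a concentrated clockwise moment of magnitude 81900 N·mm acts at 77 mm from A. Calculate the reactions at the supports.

Moments about A: C_y·142 − 130·170 − 81900 = 0 → C_y = 104000/142 = 732.394 ≈ 732.4 N.
ΣF_y = 0: A_y + 732.394 − 130 = 0 → A_y = -602.4 N.
ΣF_x = 0: no horizontal applied forces, so A_x = 0.

A_x = 0, A_y = -602.4 N, C_y = 732.4 N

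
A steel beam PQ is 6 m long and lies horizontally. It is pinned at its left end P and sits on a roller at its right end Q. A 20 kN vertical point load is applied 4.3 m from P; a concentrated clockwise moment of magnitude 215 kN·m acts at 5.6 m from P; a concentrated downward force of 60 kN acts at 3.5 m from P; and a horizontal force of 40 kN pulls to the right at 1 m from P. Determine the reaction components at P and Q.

P_x = -40.00 kN, P_y = -5.167 kN, Q_y = 85.17 kN

Taking moments about P: Q_y·6 − 20·4.3 − 215 − 60·3.5 = 0 → Q_y = 511/6 = 85.1667 ≈ 85.17 kN.
ΣF_y = 0: P_y + 85.1667 − 20 − 60 = 0 → P_y = -5.167 kN.
ΣF_x = 0: P_x + 40 = 0 → P_x = -40.00 kN.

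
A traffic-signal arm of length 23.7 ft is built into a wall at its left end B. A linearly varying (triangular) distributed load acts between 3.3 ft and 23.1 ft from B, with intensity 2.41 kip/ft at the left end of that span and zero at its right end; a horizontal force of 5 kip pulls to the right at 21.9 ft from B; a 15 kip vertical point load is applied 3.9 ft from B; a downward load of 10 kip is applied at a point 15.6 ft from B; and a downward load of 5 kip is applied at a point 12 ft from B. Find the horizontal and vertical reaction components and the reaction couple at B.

B_x = -5.000 kip, B_y = 53.86 kip, M_B = 510.7 kip·ft

Resultant of the triangular load: ½ × 2.41 × 19.8 = 23.859 kip, acting at 9.9 ft from B (one-third of the span from the peak).
ΣF_x = 0: B_x + 5 = 0 → B_x = -5.000 kip.
ΣF_y = 0: B_y − ½·2.41·19.8 − 15 − 10 − 5 = 0 → B_y = 53.86 kip.
ΣM about B: M_B − (½·2.41·19.8)·9.9 − 15·3.9 − 10·15.6 − 5·12 = 0 → M_B = 510.7 kip·ft.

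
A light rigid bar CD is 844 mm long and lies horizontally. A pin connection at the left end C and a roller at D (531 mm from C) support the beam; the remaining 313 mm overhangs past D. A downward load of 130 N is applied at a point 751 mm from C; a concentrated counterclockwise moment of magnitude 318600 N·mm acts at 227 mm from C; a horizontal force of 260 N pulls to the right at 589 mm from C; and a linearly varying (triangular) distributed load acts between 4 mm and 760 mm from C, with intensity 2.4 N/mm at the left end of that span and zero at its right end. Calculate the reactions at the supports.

Resultant of the triangular load: ½ × 2.4 × 756 = 907.2 N, acting at 256 mm from C (one-third of the span from the peak).
Moments about C: D_y·531 − 130·751 + 318600 − (½·2.4·756)·256 = 0 → D_y = 11273.2/531 = 21.2301 ≈ 21.23 N.
ΣF_y = 0: C_y + 21.2301 − 130 − ½·2.4·756 = 0 → C_y = 1016 N.
ΣF_x = 0: C_x + 260 = 0 → C_x = -260.0 N.

C_x = -260.0 N, C_y = 1016 N, D_y = 21.23 N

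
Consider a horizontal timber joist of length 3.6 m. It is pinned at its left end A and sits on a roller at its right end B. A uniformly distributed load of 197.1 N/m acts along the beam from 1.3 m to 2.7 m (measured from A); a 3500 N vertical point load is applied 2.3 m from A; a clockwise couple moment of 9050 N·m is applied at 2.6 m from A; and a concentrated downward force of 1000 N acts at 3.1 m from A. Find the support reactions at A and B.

A_x = 0, A_y = -988.5 N, B_y = 5764 N

Resultant of the distributed load: 197.1 × 1.4 = 275.94 N at 2 m from A.
Taking moments about A: B_y·3.6 − (197.1·1.4)·2 − 3500·2.3 − 9050 − 1000·3.1 = 0 → B_y = 20751.88/3.6 = 5764.41 ≈ 5764 N.
ΣF_y = 0: A_y + 5764.41 − 197.1·1.4 − 3500 − 1000 = 0 → A_y = -988.5 N.
ΣF_x = 0: no horizontal applied forces, so A_x = 0.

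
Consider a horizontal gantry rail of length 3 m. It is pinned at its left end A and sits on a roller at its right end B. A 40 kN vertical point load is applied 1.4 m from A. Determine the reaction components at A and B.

A_x = 0, A_y = 21.33 kN, B_y = 18.67 kN

Taking moments about A: B_y·3 − 40·1.4 = 0 → B_y = 56/3 = 18.6667 ≈ 18.67 kN.
ΣF_y = 0: A_y + 18.6667 − 40 = 0 → A_y = 21.33 kN.
ΣF_x = 0: no horizontal applied forces, so A_x = 0.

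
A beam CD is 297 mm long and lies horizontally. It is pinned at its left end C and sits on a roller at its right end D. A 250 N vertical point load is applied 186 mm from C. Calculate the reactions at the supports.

C_x = 0, C_y = 93.43 N, D_y = 156.6 N

ΣM about C: D_y·297 − 250·186 = 0 → D_y = 46500/297 = 156.566 ≈ 156.6 N.
ΣF_y = 0: C_y + 156.566 − 250 = 0 → C_y = 93.43 N.
ΣF_x = 0: no horizontal applied forces, so C_x = 0.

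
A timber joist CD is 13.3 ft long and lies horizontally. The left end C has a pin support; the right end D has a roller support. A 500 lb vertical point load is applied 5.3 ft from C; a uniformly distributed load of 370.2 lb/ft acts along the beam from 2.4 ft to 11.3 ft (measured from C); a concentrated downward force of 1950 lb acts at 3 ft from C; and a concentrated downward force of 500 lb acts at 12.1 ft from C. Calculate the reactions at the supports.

Resultant of the distributed load: 370.2 × 8.9 = 3294.78 lb at 6.85 ft from C.
ΣM about C: D_y·13.3 − 500·5.3 − (370.2·8.9)·6.85 − 1950·3 − 500·12.1 = 0 → D_y = 37119.243/13.3 = 2790.92 ≈ 2791 lb.
ΣF_y = 0: C_y + 2790.92 − 500 − 370.2·8.9 − 1950 − 500 = 0 → C_y = 3454 lb.
ΣF_x = 0: no horizontal applied forces, so C_x = 0.

C_x = 0, C_y = 3454 lb, D_y = 2791 lb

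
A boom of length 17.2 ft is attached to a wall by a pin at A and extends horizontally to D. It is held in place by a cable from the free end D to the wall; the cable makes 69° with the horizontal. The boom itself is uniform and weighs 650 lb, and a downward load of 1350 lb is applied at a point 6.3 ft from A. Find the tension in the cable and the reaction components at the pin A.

T = 877.8 lb, A_x = 314.6 lb, A_y = 1181 lb

ΣM about A: T·sin69°·17.2 − 650·8.6 − 1350·6.3 = 0 → T = 14095/(17.2·0.93358) = 877.779 ≈ 877.8 lb.
ΣF_x = 0: A_x − T·cos69° = 0 → A_x = 877.779 × 0.358368 = 314.6 lb.
ΣF_y = 0: A_y + T·sin69° − 650 − 1350 = 0 → A_y = 2000 − 877.779 × 0.93358 = 1181 lb.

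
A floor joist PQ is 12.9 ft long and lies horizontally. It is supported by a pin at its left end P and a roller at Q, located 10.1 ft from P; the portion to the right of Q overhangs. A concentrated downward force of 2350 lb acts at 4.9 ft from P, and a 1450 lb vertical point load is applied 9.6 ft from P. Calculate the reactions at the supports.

Moments about P: Q_y·10.1 − 2350·4.9 − 1450·9.6 = 0 → Q_y = 25435/10.1 = 2518.32 ≈ 2518 lb.
ΣF_y = 0: P_y + 2518.32 − 2350 − 1450 = 0 → P_y = 1282 lb.
ΣF_x = 0: no horizontal applied forces, so P_x = 0.

P_x = 0, P_y = 1282 lb, Q_y = 2518 lb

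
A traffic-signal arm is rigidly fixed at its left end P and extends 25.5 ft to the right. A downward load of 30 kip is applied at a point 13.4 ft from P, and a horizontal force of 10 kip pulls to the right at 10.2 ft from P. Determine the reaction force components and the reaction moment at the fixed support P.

P_x = -10.00 kip, P_y = 30.00 kip, M_P = 402.0 kip·ft

ΣF_x = 0: P_x + 10 = 0 → P_x = -10.00 kip.
ΣF_y = 0: P_y − 30 = 0 → P_y = 30.00 kip.
ΣM about P: M_P − 30·13.4 = 0 → M_P = 402.0 kip·ft.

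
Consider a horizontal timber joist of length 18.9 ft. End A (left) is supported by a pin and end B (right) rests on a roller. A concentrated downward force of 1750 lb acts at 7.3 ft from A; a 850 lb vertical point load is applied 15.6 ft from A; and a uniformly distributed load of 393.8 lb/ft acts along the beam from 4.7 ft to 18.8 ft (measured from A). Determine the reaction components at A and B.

Resultant of the distributed load: 393.8 × 14.1 = 5552.58 lb at 11.75 ft from A.
Moments about A: B_y·18.9 − 1750·7.3 − 850·15.6 − (393.8·14.1)·11.75 = 0 → B_y = 91277.815/18.9 = 4829.51 ≈ 4830 lb.
ΣF_y = 0: A_y + 4829.51 − 1750 − 850 − 393.8·14.1 = 0 → A_y = 3323 lb.
ΣF_x = 0: no horizontal applied forces, so A_x = 0.

A_x = 0, A_y = 3323 lb, B_y = 4830 lb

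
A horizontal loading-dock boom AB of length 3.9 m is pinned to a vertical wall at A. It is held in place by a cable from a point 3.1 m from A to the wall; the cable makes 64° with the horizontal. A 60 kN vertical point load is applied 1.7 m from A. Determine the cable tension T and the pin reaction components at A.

T = 36.61 kN, A_x = 16.05 kN, A_y = 27.10 kN

ΣM about A: T·sin64°·3.1 − 60·1.7 = 0 → T = 102/(3.1·0.898794) = 36.6082 ≈ 36.61 kN.
ΣF_x = 0: A_x − T·cos64° = 0 → A_x = 36.6082 × 0.438371 = 16.05 kN.
ΣF_y = 0: A_y + T·sin64° − 60 = 0 → A_y = 60 − 36.6082 × 0.898794 = 27.10 kN.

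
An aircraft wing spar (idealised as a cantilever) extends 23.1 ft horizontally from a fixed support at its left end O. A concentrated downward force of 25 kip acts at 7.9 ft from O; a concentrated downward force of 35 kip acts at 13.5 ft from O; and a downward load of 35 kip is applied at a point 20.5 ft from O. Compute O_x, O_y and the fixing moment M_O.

ΣF_x = 0: O_x = 0.
ΣF_y = 0: O_y − 25 − 35 − 35 = 0 → O_y = 95.00 kip.
ΣM about O: M_O − 25·7.9 − 35·13.5 − 35·20.5 = 0 → M_O = 1388 kip·ft.

O_x = 0, O_y = 95.00 kip, M_O = 1388 kip·ft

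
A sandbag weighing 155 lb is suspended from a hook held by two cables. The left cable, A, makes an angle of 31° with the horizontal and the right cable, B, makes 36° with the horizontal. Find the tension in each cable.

T_A = 136.2 lb, T_B = 144.3 lb

ΣF_x = 0: −T_A·cos31° + T_B·cos36° = 0 → T_B = 1.05952·T_A.
ΣF_y = 0: T_A·sin31° + T_B·sin36° = 155.
Substitute: T_A·(0.515038 + 1.05952·0.587785) = 155 → T_A = 136.227 ≈ 136.2 lb.
Then T_B = 1.05952 × 136.227 = 144.3 lb.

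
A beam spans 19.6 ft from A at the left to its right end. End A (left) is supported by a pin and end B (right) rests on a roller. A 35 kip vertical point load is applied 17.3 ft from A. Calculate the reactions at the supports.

A_x = 0, A_y = 4.107 kip, B_y = 30.89 kip

ΣM about A: B_y·19.6 − 35·17.3 = 0 → B_y = 605.5/19.6 = 30.8929 ≈ 30.89 kip.
ΣF_y = 0: A_y + 30.8929 − 35 = 0 → A_y = 4.107 kip.
ΣF_x = 0: no horizontal applied forces, so A_x = 0.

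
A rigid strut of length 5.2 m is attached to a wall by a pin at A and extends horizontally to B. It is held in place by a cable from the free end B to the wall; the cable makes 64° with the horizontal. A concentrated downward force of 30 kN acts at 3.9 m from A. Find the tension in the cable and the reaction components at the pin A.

ΣM about A: T·sin64°·5.2 − 30·3.9 = 0 → T = 117/(5.2·0.898794) = 25.0335 ≈ 25.03 kN.
ΣF_x = 0: A_x − T·cos64° = 0 → A_x = 25.0335 × 0.438371 = 10.97 kN.
ΣF_y = 0: A_y + T·sin64° − 30 = 0 → A_y = 30 − 25.0335 × 0.898794 = 7.500 kN.

T = 25.03 kN, A_x = 10.97 kN, A_y = 7.500 kN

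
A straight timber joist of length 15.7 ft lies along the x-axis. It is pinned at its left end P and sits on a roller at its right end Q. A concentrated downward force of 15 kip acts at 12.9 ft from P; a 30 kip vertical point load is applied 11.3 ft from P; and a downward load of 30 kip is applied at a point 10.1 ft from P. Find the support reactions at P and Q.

ΣM about P: Q_y·15.7 − 15·12.9 − 30·11.3 − 30·10.1 = 0 → Q_y = 835.5/15.7 = 53.2166 ≈ 53.22 kip.
ΣF_y = 0: P_y + 53.2166 − 15 − 30 − 30 = 0 → P_y = 21.78 kip.
ΣF_x = 0: no horizontal applied forces, so P_x = 0.

P_x = 0, P_y = 21.78 kip, Q_y = 53.22 kip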